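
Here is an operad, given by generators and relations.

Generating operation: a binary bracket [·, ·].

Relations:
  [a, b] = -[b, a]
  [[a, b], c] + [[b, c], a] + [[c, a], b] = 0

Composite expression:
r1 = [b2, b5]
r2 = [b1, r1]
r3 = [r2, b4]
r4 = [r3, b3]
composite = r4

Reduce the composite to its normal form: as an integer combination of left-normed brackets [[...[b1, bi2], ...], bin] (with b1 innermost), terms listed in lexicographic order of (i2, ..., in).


[[[[b1, b2], b5], b4], b3] - [[[[b1, b5], b2], b4], b3]

Skip Jacobi rewriting: expand, keep b1-initial words, read off terms.
Composite bracket: [[[b1, [b2, b5]], b4], b3]
Under [a, b] = ab - ba we get 16 signed associative words (2^4 = 16).
Only words starting with b1 matter:
  word b1b2b5b4b3 has sign +1, contributing +[[[[b1, b2], b5], b4], b3]
  word b1b5b2b4b3 has sign -1, contributing -[[[[b1, b5], b2], b4], b3]


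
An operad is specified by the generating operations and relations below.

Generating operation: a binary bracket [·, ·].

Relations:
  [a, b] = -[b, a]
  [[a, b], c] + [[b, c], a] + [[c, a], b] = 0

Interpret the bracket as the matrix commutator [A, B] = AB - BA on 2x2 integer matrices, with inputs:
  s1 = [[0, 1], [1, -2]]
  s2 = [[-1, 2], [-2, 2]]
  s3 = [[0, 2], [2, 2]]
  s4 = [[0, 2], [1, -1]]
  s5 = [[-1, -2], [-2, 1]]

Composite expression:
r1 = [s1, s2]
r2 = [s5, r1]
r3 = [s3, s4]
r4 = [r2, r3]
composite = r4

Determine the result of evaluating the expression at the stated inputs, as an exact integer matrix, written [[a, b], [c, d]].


[[-12, -264], [-168, 12]]

[s1, s2] = [[-4, 7], [1, 4]]
[s5, [s1, s2]] = [[12, -30], [18, -12]]
[s3, s4] = [[-2, -6], [4, 2]]
[[s5, [s1, s2]], [s3, s4]] = [[-12, -264], [-168, 12]]


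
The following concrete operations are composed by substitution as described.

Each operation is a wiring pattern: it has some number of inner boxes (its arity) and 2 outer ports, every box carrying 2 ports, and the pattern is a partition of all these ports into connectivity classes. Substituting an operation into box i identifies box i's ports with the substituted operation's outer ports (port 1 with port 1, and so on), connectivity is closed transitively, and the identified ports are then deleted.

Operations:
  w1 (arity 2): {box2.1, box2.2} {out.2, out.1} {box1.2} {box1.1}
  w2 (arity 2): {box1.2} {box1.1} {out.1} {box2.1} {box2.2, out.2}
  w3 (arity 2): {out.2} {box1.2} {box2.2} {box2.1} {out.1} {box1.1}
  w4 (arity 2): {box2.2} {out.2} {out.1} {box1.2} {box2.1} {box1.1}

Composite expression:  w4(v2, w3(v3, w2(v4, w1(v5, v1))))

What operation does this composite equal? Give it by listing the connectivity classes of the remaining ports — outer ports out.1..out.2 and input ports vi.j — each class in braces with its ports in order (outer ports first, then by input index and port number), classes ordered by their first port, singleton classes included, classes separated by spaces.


{out.1} {out.2} {v1.1, v1.2} {v2.1} {v2.2} {v3.1} {v3.2} {v4.1} {v4.2} {v5.1} {v5.2}

Treat the ports identified at w4 as solder joints: merge, then drop.
w1 over (v5, v1) gives {out.1, out.2} {v1.1, v1.2} {v5.1} {v5.2}, out.j being that stage's outer ports
w2 over (v4, v5, v1) gives {out.1} {out.2} {v1.1, v1.2} {v4.1} {v4.2} {v5.1} {v5.2}, out.j being that stage's outer ports
w3 over (v3, v4, v5, v1) gives {out.1} {out.2} {v1.1, v1.2} {v3.1} {v3.2} {v4.1} {v4.2} {v5.1} {v5.2}, out.j being that stage's outer ports
w4 over (v2, v3, v4, v5, v1) gives {out.1} {out.2} {v1.1, v1.2} {v2.1} {v2.2} {v3.1} {v3.2} {v4.1} {v4.2} {v5.1} {v5.2}, out.j being that stage's outer ports


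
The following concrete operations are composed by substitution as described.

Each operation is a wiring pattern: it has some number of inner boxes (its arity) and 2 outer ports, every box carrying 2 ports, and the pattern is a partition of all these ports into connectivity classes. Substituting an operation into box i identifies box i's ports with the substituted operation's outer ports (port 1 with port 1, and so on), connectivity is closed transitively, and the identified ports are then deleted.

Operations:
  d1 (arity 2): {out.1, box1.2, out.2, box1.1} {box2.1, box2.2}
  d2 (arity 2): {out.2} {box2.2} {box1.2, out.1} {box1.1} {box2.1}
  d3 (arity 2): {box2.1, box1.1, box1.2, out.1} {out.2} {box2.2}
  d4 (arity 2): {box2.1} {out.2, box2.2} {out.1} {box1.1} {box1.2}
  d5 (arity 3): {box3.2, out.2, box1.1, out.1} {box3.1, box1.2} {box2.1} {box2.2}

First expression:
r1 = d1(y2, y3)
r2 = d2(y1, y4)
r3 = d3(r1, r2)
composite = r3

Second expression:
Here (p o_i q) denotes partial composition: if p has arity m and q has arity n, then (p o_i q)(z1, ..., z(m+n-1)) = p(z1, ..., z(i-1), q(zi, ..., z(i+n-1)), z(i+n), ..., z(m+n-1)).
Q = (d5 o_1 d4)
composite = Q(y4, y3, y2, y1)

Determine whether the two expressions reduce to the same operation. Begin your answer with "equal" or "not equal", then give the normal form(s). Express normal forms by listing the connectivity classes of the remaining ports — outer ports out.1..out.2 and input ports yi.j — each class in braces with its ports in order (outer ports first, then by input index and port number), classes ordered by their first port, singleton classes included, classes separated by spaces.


Reducing the first expression gives {out.1, y1.2, y2.1, y2.2} {out.2} {y1.1} {y3.1, y3.2} {y4.1} {y4.2}
Reducing the second expression gives {out.1, out.2, y1.2} {y1.1, y3.2} {y2.1} {y2.2} {y3.1} {y4.1} {y4.2}
Different reductions; not equal.

not equal; the first gives {out.1, y1.2, y2.1, y2.2} {out.2} {y1.1} {y3.1, y3.2} {y4.1} {y4.2} and the second {out.1, out.2, y1.2} {y1.1, y3.2} {y2.1} {y2.2} {y3.1} {y4.1} {y4.2}


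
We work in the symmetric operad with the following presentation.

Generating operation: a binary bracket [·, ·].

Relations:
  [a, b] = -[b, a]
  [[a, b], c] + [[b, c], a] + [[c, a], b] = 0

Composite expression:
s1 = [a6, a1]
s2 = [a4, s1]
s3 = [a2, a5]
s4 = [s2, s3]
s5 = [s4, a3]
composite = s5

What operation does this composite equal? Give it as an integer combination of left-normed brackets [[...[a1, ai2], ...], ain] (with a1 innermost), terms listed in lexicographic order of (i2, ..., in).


[[[[[a1, a6], a4], a2], a5], a3] - [[[[[a1, a6], a4], a5], a2], a3]

In the tensor algebra, words opening a1 carry the a1-anchored form.
Composite bracket: [[[a4, [a6, a1]], [a2, a5]], a3]
The bracket unfolds into 32 signed words via [a, b] = ab - ba (2^5 = 32).
The a1-initial words carry the normal form:
  from a1a6a4a2a5a3, sign +1: term +[[[[[a1, a6], a4], a2], a5], a3]
  from a1a6a4a5a2a3, sign -1: term -[[[[[a1, a6], a4], a5], a2], a3]


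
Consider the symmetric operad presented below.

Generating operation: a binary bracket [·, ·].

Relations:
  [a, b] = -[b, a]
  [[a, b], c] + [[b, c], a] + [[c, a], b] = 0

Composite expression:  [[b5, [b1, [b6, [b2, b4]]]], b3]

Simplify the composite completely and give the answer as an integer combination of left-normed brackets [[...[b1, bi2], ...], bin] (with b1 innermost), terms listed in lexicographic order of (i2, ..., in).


A multilinear Lie element is pinned by b1-initial words (b1 innermost).
Composite bracket: [[b5, [b1, [b6, [b2, b4]]]], b3]
Full expansion: 32 signed words from ab - ba (2^5 = 32).
Coefficients come from the b1-initial words:
  word b1b2b4b6b5b3 has sign +1, contributing +[[[[[b1, b2], b4], b6], b5], b3]
  word b1b4b2b6b5b3 has sign -1, contributing -[[[[[b1, b4], b2], b6], b5], b3]
  word b1b6b2b4b5b3 has sign -1, contributing -[[[[[b1, b6], b2], b4], b5], b3]
  word b1b6b4b2b5b3 has sign +1, contributing +[[[[[b1, b6], b4], b2], b5], b3]

[[[[[b1, b2], b4], b6], b5], b3] - [[[[[b1, b4], b2], b6], b5], b3] - [[[[[b1, b6], b2], b4], b5], b3] + [[[[[b1, b6], b4], b2], b5], b3]


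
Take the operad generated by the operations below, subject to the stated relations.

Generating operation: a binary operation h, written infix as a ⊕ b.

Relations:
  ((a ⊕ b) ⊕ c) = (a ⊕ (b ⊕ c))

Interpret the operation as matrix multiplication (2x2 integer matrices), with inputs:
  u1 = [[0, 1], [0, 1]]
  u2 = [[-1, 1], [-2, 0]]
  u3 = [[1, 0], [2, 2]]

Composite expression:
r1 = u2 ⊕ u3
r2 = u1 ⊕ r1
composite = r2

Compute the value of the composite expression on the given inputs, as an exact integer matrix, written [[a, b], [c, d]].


[[-2, 0], [-2, 0]]


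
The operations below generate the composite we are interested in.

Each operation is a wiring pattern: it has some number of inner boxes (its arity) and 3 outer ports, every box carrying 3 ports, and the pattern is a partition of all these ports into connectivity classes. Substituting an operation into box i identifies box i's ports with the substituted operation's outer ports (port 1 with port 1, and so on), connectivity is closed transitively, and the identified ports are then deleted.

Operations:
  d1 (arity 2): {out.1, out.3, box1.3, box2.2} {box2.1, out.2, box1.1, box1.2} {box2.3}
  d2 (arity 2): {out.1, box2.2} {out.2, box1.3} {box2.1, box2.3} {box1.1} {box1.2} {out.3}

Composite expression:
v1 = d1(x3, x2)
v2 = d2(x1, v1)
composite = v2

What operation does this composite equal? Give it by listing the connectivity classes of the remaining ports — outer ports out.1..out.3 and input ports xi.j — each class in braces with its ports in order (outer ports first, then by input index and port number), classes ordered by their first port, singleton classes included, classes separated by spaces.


After gluing at d2, chains via deleted ports link the x-ports.
the subtree at d1 composes to {out.1, out.3, x2.2, x3.3} {out.2, x2.1, x3.1, x3.2} {x2.3} on (x3, x2); out.j = own outer ports
the subtree at d2 composes to {out.1, x2.1, x3.1, x3.2} {out.2, x1.3} {out.3} {x1.1} {x1.2} {x2.2, x3.3} {x2.3} on (x1, x3, x2); out.j = own outer ports

{out.1, x2.1, x3.1, x3.2} {out.2, x1.3} {out.3} {x1.1} {x1.2} {x2.2, x3.3} {x2.3}


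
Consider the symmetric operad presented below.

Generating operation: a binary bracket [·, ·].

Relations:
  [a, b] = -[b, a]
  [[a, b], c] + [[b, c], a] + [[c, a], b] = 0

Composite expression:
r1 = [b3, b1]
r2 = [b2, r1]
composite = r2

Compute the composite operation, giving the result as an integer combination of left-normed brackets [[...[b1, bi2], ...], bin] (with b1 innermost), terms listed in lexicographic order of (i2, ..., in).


Expand each bracket as ab - ba; the b1-initial words give the coefficients.
Composite bracket: [b2, [b3, b1]]
Applying ab - ba throughout gives 4 signed words (2^2 = 4).
The b1-initial words carry the normal form:
  b1b3b2 (sign +1) contributes +[[b1, b3], b2]

[[b1, b3], b2]


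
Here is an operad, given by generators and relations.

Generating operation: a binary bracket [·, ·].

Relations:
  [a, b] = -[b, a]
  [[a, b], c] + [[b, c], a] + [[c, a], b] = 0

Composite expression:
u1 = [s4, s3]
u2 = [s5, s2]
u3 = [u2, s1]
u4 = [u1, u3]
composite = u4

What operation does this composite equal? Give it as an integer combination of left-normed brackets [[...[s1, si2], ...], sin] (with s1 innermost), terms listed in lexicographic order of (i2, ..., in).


[[[[s1, s2], s5], s3], s4] - [[[[s1, s2], s5], s4], s3] - [[[[s1, s5], s2], s3], s4] + [[[[s1, s5], s2], s4], s3]

Skip Jacobi rewriting: expand, keep s1-initial words, read off terms.
Composite bracket: [[s4, s3], [[s5, s2], s1]]
Full expansion: 16 signed words from ab - ba (2^4 = 16).
Collect the words opening with s1:
  s1s2s5s3s4 appears with sign +1, giving the term +[[[[s1, s2], s5], s3], s4]
  s1s2s5s4s3 appears with sign -1, giving the term -[[[[s1, s2], s5], s4], s3]
  s1s5s2s3s4 appears with sign -1, giving the term -[[[[s1, s5], s2], s3], s4]
  s1s5s2s4s3 appears with sign +1, giving the term +[[[[s1, s5], s2], s4], s3]


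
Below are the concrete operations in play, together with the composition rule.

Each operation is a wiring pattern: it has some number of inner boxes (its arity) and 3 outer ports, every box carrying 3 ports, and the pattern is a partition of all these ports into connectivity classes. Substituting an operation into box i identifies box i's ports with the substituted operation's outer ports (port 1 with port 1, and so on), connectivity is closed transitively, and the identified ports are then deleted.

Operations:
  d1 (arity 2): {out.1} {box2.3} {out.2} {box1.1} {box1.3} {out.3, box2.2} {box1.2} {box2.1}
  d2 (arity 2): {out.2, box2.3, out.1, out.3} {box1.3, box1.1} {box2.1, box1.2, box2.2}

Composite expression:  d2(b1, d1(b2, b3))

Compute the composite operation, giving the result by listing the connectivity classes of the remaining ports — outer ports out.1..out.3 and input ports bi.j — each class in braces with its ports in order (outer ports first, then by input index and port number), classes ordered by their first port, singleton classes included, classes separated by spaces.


{out.1, out.2, out.3, b3.2} {b1.1, b1.3} {b1.2} {b2.1} {b2.2} {b2.3} {b3.1} {b3.3}


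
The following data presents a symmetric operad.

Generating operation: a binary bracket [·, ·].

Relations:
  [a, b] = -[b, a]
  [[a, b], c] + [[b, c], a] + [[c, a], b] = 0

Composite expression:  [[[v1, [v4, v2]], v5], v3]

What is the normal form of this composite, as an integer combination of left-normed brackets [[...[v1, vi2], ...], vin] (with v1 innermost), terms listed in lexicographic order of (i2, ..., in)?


-[[[[v1, v2], v4], v5], v3] + [[[[v1, v4], v2], v5], v3]

Left-normed coefficients sit on the v1-initial expansion words.
Composite bracket: [[[v1, [v4, v2]], v5], v3]
Expanding via [a, b] = ab - ba: 16 signed words (2^4 = 16).
Collect the words opening with v1:
  v1v2v4v5v3 appears with sign -1, giving the term -[[[[v1, v2], v4], v5], v3]
  v1v4v2v5v3 appears with sign +1, giving the term +[[[[v1, v4], v2], v5], v3]


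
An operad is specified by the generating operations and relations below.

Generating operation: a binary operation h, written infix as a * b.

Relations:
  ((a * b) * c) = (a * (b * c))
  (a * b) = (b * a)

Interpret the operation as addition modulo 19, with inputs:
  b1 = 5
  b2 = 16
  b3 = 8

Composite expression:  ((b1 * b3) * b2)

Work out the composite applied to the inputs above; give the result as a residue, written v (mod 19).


10 (mod 19)

(b1 * b3) = 13
((b1 * b3) * b2) = 10


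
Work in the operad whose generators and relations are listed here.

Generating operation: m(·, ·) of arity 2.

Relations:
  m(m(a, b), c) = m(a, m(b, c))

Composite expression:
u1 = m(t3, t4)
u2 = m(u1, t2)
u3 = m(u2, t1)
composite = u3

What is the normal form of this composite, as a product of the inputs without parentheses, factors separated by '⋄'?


t3 ⋄ t4 ⋄ t2 ⋄ t1

Every regrouping of m is equal, so read the t-inputs in written order.
m(t3, t4) collapses to t3 ⋄ t4
m(m(t3, t4), t2) collapses to t3 ⋄ t4 ⋄ t2
m(m(m(t3, t4), t2), t1) collapses to t3 ⋄ t4 ⋄ t2 ⋄ t1


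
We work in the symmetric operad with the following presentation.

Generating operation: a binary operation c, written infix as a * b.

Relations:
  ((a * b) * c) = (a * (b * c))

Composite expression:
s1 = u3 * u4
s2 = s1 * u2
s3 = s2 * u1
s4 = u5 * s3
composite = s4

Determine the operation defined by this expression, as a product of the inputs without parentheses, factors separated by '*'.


u5 * u3 * u4 * u2 * u1

Every regrouping of c is equal, so read the u-inputs in written order.
(u3 * u4) spells out as u3 * u4
((u3 * u4) * u2) spells out as u3 * u4 * u2
(((u3 * u4) * u2) * u1) spells out as u3 * u4 * u2 * u1
(u5 * (((u3 * u4) * u2) * u1)) spells out as u5 * u3 * u4 * u2 * u1


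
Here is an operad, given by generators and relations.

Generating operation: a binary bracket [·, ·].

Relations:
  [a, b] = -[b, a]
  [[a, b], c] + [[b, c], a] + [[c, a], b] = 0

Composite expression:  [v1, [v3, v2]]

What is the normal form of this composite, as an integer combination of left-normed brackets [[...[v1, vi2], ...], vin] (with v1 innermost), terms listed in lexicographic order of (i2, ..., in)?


-[[v1, v2], v3] + [[v1, v3], v2]


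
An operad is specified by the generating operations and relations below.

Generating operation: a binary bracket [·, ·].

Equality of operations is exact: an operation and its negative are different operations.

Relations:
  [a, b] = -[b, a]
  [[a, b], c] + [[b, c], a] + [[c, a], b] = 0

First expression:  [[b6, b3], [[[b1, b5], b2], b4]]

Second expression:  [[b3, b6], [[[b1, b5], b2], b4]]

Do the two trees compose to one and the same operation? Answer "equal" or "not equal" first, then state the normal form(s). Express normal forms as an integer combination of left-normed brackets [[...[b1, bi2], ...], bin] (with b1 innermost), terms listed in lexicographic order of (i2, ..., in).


not equal; the first gives [[[[[b1, b5], b2], b4], b3], b6] - [[[[[b1, b5], b2], b4], b6], b3] and the second -[[[[[b1, b5], b2], b4], b3], b6] + [[[[[b1, b5], b2], b4], b6], b3]

Reducing the first expression gives [[[[[b1, b5], b2], b4], b3], b6] - [[[[[b1, b5], b2], b4], b6], b3]
Reducing the second expression gives -[[[[[b1, b5], b2], b4], b3], b6] + [[[[[b1, b5], b2], b4], b6], b3]
No match — not equal.


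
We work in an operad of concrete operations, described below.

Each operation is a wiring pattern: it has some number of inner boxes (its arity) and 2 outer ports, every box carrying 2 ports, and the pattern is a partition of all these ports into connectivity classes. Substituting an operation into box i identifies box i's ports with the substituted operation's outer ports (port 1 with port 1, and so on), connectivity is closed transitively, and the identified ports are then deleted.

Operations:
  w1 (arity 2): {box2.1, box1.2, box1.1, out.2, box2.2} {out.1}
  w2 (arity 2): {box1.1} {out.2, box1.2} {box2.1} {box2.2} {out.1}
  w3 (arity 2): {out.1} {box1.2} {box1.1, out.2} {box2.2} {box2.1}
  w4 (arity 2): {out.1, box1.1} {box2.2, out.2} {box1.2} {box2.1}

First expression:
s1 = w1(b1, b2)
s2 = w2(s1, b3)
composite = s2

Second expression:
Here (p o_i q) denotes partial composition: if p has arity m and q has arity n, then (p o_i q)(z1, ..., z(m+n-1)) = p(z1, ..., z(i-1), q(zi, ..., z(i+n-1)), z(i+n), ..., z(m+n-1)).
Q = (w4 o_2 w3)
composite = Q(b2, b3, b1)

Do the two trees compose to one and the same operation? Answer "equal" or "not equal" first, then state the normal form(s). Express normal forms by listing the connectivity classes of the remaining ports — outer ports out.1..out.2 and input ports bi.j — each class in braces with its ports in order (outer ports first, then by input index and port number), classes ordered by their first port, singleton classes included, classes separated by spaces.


not equal; the first gives {out.1} {out.2, b1.1, b1.2, b2.1, b2.2} {b3.1} {b3.2} and the second {out.1, b2.1} {out.2, b3.1} {b1.1} {b1.2} {b2.2} {b3.2}


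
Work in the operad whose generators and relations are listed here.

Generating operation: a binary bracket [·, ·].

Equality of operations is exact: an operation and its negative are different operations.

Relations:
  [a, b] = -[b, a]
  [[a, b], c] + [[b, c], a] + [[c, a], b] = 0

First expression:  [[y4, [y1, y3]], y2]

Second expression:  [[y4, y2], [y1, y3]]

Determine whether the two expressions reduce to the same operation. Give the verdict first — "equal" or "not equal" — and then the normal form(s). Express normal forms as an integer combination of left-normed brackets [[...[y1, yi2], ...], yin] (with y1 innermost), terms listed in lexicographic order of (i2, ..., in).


not equal; first: -[[[y1, y3], y4], y2]; second: [[[y1, y3], y2], y4] - [[[y1, y3], y4], y2]

The first expression reduces to -[[[y1, y3], y4], y2]
The second expression reduces to [[[y1, y3], y2], y4] - [[[y1, y3], y4], y2]
The forms do not match — not equal.


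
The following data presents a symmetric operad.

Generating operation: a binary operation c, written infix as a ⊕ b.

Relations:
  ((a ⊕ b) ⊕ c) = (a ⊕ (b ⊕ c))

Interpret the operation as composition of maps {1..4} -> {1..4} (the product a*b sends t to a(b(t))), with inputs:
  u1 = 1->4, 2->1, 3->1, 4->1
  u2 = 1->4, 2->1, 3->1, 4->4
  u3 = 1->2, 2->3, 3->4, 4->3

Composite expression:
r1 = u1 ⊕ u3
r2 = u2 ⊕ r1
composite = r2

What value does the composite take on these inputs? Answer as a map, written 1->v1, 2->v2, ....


(u1 ⊕ u3) = 1->1, 2->1, 3->1, 4->1
(u2 ⊕ (u1 ⊕ u3)) = 1->4, 2->4, 3->4, 4->4

1->4, 2->4, 3->4, 4->4


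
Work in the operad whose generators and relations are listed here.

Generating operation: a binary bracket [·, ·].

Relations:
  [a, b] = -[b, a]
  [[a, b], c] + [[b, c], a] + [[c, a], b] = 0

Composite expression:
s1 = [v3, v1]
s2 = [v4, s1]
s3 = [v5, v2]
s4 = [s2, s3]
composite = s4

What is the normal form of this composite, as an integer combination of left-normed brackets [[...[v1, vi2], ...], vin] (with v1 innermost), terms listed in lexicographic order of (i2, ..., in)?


-[[[[v1, v3], v4], v2], v5] + [[[[v1, v3], v4], v5], v2]

Left-normed coefficients sit on the v1-initial expansion words.
Composite bracket: [[v4, [v3, v1]], [v5, v2]]
Each bracket splits as ab - ba, giving 16 signed words (2^4 = 16).
Keep just the words that open with v1:
  v1v3v4v2v5 appears with sign -1, giving the term -[[[[v1, v3], v4], v2], v5]
  v1v3v4v5v2 appears with sign +1, giving the term +[[[[v1, v3], v4], v5], v2]


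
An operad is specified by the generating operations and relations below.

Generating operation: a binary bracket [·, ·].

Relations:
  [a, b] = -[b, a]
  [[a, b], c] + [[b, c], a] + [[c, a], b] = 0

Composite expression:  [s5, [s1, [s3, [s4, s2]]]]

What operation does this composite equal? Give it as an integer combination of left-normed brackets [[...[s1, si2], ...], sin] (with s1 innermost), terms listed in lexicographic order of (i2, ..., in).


-[[[[s1, s2], s4], s3], s5] + [[[[s1, s3], s2], s4], s5] - [[[[s1, s3], s4], s2], s5] + [[[[s1, s4], s2], s3], s5]

Skip Jacobi rewriting: expand, keep s1-initial words, read off terms.
Composite bracket: [s5, [s1, [s3, [s4, s2]]]]
The bracket unfolds into 16 signed words via [a, b] = ab - ba (2^4 = 16).
Collect the words opening with s1:
  the word s1s2s4s3s5 carries sign -1 and contributes -[[[[s1, s2], s4], s3], s5]
  the word s1s3s2s4s5 carries sign +1 and contributes +[[[[s1, s3], s2], s4], s5]
  the word s1s3s4s2s5 carries sign -1 and contributes -[[[[s1, s3], s4], s2], s5]
  the word s1s4s2s3s5 carries sign +1 and contributes +[[[[s1, s4], s2], s3], s5]


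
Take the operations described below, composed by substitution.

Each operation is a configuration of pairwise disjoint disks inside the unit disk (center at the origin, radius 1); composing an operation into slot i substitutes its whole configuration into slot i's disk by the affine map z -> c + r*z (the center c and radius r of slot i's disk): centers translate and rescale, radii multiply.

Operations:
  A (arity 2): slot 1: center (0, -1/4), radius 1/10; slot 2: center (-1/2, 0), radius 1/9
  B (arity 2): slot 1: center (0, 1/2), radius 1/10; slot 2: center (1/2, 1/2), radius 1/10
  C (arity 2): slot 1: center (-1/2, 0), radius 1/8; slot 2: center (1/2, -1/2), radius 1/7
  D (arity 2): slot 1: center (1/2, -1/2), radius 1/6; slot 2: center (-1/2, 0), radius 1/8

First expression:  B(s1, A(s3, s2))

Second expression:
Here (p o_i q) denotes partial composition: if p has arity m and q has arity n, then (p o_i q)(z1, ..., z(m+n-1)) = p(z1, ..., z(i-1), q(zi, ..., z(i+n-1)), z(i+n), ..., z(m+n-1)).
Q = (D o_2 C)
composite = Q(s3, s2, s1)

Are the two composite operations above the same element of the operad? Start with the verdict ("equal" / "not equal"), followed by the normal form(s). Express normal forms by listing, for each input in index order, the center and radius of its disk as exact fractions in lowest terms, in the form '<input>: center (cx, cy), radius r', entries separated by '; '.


not equal: they reduce to s1: center (0, 1/2), radius 1/10; s2: center (9/20, 1/2), radius 1/90; s3: center (1/2, 19/40), radius 1/100 and s1: center (-7/16, -1/16), radius 1/56; s2: center (-9/16, 0), radius 1/64; s3: center (1/2, -1/2), radius 1/6

The first composite normalizes to s1: center (0, 1/2), radius 1/10; s2: center (9/20, 1/2), radius 1/90; s3: center (1/2, 19/40), radius 1/100
The second composite normalizes to s1: center (-7/16, -1/16), radius 1/56; s2: center (-9/16, 0), radius 1/64; s3: center (1/2, -1/2), radius 1/6
The forms do not match — not equal.


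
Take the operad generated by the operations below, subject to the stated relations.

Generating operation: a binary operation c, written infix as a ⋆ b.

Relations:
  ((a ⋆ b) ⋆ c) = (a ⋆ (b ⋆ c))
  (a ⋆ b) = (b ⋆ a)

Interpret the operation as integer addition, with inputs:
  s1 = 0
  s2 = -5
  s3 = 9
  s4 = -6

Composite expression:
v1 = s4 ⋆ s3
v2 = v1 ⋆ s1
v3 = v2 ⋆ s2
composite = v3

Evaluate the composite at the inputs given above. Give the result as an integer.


-2

(s4 ⋆ s3) = 3
((s4 ⋆ s3) ⋆ s1) = 3
(((s4 ⋆ s3) ⋆ s1) ⋆ s2) = -2


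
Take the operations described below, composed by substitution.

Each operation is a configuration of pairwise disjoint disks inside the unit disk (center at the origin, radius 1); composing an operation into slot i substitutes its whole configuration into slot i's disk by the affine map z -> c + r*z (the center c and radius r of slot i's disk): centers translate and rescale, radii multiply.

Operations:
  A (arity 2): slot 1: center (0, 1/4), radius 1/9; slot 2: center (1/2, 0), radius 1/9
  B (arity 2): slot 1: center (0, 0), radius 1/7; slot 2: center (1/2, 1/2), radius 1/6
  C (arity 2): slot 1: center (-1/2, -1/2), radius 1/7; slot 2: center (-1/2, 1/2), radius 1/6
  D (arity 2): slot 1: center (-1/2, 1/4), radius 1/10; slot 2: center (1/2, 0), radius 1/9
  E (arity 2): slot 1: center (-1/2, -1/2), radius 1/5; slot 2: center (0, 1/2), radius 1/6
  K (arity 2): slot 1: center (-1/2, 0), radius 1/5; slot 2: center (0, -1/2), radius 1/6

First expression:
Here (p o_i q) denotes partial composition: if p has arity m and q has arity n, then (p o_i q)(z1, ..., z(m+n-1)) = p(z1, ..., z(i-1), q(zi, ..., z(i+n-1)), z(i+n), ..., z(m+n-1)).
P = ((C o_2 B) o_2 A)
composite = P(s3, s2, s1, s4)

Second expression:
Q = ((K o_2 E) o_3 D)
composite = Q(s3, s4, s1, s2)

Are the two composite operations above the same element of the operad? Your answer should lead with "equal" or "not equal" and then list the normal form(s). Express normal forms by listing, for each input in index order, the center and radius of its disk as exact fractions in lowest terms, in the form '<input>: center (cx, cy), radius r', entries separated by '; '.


In normal form, the first expression is s1: center (-41/84, 1/2), radius 1/378; s2: center (-1/2, 85/168), radius 1/378; s3: center (-1/2, -1/2), radius 1/7; s4: center (-5/12, 7/12), radius 1/36
In normal form, the second expression is s1: center (-1/72, -59/144), radius 1/360; s2: center (1/72, -5/12), radius 1/324; s3: center (-1/2, 0), radius 1/5; s4: center (-1/12, -7/12), radius 1/30
No match — not equal.

not equal — first s1: center (-41/84, 1/2), radius 1/378; s2: center (-1/2, 85/168), radius 1/378; s3: center (-1/2, -1/2), radius 1/7; s4: center (-5/12, 7/12), radius 1/36, second s1: center (-1/72, -59/144), radius 1/360; s2: center (1/72, -5/12), radius 1/324; s3: center (-1/2, 0), radius 1/5; s4: center (-1/12, -7/12), radius 1/30


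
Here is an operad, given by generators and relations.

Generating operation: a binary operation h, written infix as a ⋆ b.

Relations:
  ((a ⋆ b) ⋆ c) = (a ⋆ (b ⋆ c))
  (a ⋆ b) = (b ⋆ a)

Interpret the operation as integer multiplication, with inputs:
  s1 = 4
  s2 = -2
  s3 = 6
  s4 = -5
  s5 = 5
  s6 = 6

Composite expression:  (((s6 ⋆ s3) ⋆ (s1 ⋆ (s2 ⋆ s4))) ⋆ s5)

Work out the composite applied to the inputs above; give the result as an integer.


7200

(s6 ⋆ s3) = 36
(s2 ⋆ s4) = 10
(s1 ⋆ (s2 ⋆ s4)) = 40
((s6 ⋆ s3) ⋆ (s1 ⋆ (s2 ⋆ s4))) = 1440
(((s6 ⋆ s3) ⋆ (s1 ⋆ (s2 ⋆ s4))) ⋆ s5) = 7200


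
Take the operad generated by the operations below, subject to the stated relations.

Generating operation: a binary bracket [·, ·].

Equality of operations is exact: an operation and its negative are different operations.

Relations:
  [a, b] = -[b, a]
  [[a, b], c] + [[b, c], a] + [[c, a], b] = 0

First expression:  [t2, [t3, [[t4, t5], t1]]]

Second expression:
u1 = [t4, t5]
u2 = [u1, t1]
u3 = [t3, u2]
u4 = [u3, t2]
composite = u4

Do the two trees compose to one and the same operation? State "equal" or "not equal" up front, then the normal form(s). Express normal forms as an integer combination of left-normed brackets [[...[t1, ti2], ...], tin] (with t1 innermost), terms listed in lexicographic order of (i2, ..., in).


not equal; the first gives -[[[[t1, t4], t5], t3], t2] + [[[[t1, t5], t4], t3], t2] and the second [[[[t1, t4], t5], t3], t2] - [[[[t1, t5], t4], t3], t2]

Normal form of the first expression: -[[[[t1, t4], t5], t3], t2] + [[[[t1, t5], t4], t3], t2]
Normal form of the second expression: [[[[t1, t4], t5], t3], t2] - [[[[t1, t5], t4], t3], t2]
The normal forms differ: not equal.


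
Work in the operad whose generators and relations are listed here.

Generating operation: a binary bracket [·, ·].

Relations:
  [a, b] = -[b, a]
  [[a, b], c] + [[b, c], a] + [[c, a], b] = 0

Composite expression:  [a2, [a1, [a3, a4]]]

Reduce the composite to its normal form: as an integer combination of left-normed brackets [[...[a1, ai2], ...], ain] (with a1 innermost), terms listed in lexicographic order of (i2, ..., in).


-[[[a1, a3], a4], a2] + [[[a1, a4], a3], a2]


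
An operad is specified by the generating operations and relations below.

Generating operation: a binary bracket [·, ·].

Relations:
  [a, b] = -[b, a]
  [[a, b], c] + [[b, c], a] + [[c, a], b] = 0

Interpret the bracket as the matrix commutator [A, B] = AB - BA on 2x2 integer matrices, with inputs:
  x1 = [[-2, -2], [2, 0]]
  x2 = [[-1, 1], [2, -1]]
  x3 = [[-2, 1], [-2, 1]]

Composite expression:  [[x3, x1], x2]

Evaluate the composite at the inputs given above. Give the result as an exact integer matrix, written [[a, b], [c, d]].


[x3, x1] = [[-2, 8], [10, 2]]
[[x3, x1], x2] = [[6, -4], [8, -6]]

[[6, -4], [8, -6]]


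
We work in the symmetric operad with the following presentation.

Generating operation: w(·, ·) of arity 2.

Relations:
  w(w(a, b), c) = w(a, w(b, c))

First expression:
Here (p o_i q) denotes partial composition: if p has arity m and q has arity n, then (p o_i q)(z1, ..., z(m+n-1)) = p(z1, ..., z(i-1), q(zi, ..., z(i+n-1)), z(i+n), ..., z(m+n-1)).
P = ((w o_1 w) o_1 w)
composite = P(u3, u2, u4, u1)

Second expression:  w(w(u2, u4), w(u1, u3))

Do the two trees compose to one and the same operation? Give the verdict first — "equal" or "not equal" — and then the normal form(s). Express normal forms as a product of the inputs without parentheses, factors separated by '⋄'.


Reducing the first expression gives u3 ⋄ u2 ⋄ u4 ⋄ u1
Reducing the second expression gives u2 ⋄ u4 ⋄ u1 ⋄ u3
The forms do not match — not equal.

not equal; the first gives u3 ⋄ u2 ⋄ u4 ⋄ u1 and the second u2 ⋄ u4 ⋄ u1 ⋄ u3


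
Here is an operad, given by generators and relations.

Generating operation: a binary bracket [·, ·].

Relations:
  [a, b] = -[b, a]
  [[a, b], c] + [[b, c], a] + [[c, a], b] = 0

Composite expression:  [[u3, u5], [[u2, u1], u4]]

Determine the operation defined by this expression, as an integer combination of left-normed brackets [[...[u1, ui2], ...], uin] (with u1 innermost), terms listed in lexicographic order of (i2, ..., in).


[[[[u1, u2], u4], u3], u5] - [[[[u1, u2], u4], u5], u3]

Expand each bracket as ab - ba; the u1-initial words give the coefficients.
Composite bracket: [[u3, u5], [[u2, u1], u4]]
Each bracket splits as ab - ba, giving 16 signed words (2^4 = 16).
The u1-initial words carry the normal form:
  word u1u2u4u3u5 has sign +1, contributing +[[[[u1, u2], u4], u3], u5]
  word u1u2u4u5u3 has sign -1, contributing -[[[[u1, u2], u4], u5], u3]


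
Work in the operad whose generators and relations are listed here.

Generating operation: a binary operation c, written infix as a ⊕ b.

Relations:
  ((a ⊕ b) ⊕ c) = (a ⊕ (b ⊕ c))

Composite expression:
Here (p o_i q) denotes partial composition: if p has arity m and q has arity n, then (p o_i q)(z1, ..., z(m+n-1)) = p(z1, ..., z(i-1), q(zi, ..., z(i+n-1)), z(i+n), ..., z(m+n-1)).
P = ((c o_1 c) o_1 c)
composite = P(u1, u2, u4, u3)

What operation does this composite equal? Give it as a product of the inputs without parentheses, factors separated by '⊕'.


u1 ⊕ u2 ⊕ u4 ⊕ u3

Under associativity of c, the answer is the u's in reading order.
(u1 ⊕ u2) reduces to u1 ⊕ u2
((u1 ⊕ u2) ⊕ u4) reduces to u1 ⊕ u2 ⊕ u4
(((u1 ⊕ u2) ⊕ u4) ⊕ u3) reduces to u1 ⊕ u2 ⊕ u4 ⊕ u3


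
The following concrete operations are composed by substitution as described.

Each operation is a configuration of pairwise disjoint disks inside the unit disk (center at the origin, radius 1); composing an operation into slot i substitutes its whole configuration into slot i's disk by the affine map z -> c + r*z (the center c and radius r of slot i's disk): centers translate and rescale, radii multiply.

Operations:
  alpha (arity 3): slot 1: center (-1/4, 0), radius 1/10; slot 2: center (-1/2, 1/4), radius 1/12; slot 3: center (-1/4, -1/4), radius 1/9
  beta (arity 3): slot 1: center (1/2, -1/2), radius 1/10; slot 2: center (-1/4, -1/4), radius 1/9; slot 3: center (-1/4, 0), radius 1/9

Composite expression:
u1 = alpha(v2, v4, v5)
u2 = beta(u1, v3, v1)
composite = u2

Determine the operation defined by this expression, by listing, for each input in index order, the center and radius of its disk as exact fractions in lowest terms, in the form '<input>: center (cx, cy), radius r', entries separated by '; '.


Follow each v-input down from beta: c' goes to c + r*c', radius to r*r'.
tracing v2 down its 2-map path: center (19/40, -1/2), radius 1/100
tracing v4 down its 2-map path: center (9/20, -19/40), radius 1/120
tracing v5 down its 2-map path: center (19/40, -21/40), radius 1/90
tracing v3 down its 1-map path: center (-1/4, -1/4), radius 1/9
tracing v1 down its 1-map path: center (-1/4, 0), radius 1/9

v1: center (-1/4, 0), radius 1/9; v2: center (19/40, -1/2), radius 1/100; v3: center (-1/4, -1/4), radius 1/9; v4: center (9/20, -19/40), radius 1/120; v5: center (19/40, -21/40), radius 1/90


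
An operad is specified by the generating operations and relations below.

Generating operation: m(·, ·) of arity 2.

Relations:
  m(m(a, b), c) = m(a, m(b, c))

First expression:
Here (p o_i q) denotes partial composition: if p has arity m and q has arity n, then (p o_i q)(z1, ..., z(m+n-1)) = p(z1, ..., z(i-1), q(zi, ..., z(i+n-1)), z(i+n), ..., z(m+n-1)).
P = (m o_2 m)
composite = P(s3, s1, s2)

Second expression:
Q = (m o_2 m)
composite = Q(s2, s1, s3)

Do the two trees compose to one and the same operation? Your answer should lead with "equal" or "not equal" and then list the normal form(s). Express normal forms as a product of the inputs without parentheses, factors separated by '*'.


In normal form, the first expression is s3 * s1 * s2
In normal form, the second expression is s2 * s1 * s3
They disagree, so not equal.

not equal; the first gives s3 * s1 * s2 and the second s2 * s1 * s3


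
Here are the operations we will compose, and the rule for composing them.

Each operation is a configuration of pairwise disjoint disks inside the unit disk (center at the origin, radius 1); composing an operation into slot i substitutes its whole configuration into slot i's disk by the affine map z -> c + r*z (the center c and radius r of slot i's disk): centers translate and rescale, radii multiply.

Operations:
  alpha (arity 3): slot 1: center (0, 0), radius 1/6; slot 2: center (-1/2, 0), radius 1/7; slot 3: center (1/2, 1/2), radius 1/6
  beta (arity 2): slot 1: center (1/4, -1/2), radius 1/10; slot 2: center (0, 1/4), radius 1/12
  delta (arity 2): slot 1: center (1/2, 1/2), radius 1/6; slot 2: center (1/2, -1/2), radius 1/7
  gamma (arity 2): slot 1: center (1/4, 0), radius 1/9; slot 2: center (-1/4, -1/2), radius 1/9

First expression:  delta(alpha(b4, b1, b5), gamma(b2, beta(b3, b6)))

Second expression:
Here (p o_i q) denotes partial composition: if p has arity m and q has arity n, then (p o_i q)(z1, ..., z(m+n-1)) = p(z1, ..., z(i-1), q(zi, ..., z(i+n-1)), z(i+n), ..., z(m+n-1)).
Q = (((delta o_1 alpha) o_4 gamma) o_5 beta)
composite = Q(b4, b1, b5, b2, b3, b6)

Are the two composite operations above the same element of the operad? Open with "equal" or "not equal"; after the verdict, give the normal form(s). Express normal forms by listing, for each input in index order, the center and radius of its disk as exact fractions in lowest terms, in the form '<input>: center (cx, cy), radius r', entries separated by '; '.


equal: each reduces to b1: center (5/12, 1/2), radius 1/42; b2: center (15/28, -1/2), radius 1/63; b3: center (59/126, -73/126), radius 1/630; b4: center (1/2, 1/2), radius 1/36; b5: center (7/12, 7/12), radius 1/36; b6: center (13/28, -143/252), radius 1/756

Normal form of the first expression: b1: center (5/12, 1/2), radius 1/42; b2: center (15/28, -1/2), radius 1/63; b3: center (59/126, -73/126), radius 1/630; b4: center (1/2, 1/2), radius 1/36; b5: center (7/12, 7/12), radius 1/36; b6: center (13/28, -143/252), radius 1/756
Normal form of the second expression: b1: center (5/12, 1/2), radius 1/42; b2: center (15/28, -1/2), radius 1/63; b3: center (59/126, -73/126), radius 1/630; b4: center (1/2, 1/2), radius 1/36; b5: center (7/12, 7/12), radius 1/36; b6: center (13/28, -143/252), radius 1/756
Identical normal forms: equal.


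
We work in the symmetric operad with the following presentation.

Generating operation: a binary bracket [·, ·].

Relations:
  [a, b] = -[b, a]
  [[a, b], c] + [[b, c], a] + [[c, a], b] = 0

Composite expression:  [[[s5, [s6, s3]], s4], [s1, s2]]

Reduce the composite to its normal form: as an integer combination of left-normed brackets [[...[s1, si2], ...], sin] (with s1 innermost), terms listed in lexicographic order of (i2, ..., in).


-[[[[[s1, s2], s3], s6], s5], s4] + [[[[[s1, s2], s4], s3], s6], s5] - [[[[[s1, s2], s4], s5], s3], s6] + [[[[[s1, s2], s4], s5], s6], s3] - [[[[[s1, s2], s4], s6], s3], s5] + [[[[[s1, s2], s5], s3], s6], s4] - [[[[[s1, s2], s5], s6], s3], s4] + [[[[[s1, s2], s6], s3], s5], s4]

In the tensor algebra, words opening s1 carry the s1-anchored form.
Composite bracket: [[[s5, [s6, s3]], s4], [s1, s2]]
Full expansion: 32 signed words from ab - ba (2^5 = 32).
Coefficients come from the s1-initial words:
  from s1s2s3s6s5s4, sign -1: term -[[[[[s1, s2], s3], s6], s5], s4]
  from s1s2s4s3s6s5, sign +1: term +[[[[[s1, s2], s4], s3], s6], s5]
  from s1s2s4s5s3s6, sign -1: term -[[[[[s1, s2], s4], s5], s3], s6]
  from s1s2s4s5s6s3, sign +1: term +[[[[[s1, s2], s4], s5], s6], s3]
  from s1s2s4s6s3s5, sign -1: term -[[[[[s1, s2], s4], s6], s3], s5]
  from s1s2s5s3s6s4, sign +1: term +[[[[[s1, s2], s5], s3], s6], s4]
  from s1s2s5s6s3s4, sign -1: term -[[[[[s1, s2], s5], s6], s3], s4]
  from s1s2s6s3s5s4, sign +1: term +[[[[[s1, s2], s6], s3], s5], s4]


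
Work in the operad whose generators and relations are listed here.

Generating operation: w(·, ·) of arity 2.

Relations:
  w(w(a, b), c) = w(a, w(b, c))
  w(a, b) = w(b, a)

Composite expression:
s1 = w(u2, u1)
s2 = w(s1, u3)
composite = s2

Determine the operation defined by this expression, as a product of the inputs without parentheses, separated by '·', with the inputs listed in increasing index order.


u1 · u2 · u3

Reordering under w is free, so list the u-inputs canonically.
w(u2, u1) spells out as u2 · u1
w(w(u2, u1), u3) spells out as u2 · u1 · u3
putting the inputs in ascending order: u1 · u2 · u3


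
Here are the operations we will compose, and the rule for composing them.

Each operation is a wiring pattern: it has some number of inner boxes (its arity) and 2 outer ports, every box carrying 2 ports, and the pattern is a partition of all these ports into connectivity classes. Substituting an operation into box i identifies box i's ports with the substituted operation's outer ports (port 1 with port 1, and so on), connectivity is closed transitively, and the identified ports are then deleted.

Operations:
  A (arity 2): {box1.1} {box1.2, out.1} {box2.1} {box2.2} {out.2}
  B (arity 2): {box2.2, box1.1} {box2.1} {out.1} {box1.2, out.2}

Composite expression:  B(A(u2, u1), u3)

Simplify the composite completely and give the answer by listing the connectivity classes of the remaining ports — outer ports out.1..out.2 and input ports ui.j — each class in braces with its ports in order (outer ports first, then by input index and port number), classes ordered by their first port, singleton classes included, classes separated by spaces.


{out.1} {out.2} {u1.1} {u1.2} {u2.1} {u2.2, u3.2} {u3.1}
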